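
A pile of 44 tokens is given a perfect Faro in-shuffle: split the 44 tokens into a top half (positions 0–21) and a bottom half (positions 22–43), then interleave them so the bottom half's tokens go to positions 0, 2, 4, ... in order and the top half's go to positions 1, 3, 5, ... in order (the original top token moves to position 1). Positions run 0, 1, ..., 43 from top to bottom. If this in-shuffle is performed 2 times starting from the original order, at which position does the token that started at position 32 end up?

41

Track the token's position through each in-shuffle:
32 → 20 → 41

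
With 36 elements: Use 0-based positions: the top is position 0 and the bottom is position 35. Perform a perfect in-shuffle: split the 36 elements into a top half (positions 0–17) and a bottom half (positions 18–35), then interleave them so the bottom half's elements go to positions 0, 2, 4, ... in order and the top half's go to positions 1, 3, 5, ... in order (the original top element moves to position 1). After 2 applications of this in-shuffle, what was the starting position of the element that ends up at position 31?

7

Work backwards from position 31, undoing one in-shuffle at a time:
31 ← 15 ← 7
So the element now at position 31 started at position 7.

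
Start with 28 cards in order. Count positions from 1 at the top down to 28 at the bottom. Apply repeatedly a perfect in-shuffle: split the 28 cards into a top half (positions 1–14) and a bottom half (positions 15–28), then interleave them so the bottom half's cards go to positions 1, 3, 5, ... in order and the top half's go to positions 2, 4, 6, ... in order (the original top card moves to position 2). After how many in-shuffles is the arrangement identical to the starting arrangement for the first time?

28

The in-shuffle permutes the 28 positions with cycle lengths [28].
Every card is home exactly when every cycle has completed a whole number of laps, i.e. after lcm(28) = 28 in-shuffles.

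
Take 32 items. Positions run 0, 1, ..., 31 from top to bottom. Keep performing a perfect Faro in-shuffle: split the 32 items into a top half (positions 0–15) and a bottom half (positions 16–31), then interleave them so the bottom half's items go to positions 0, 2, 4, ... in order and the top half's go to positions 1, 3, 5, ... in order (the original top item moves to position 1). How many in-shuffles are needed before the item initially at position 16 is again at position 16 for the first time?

Follow position 16 under repeated in-shuffles:
16 → 0 → 1 → 3 → 7 → 15 → 31 → 30 → 28 → 24 → 16
It first returns after 10 in-shuffles.

10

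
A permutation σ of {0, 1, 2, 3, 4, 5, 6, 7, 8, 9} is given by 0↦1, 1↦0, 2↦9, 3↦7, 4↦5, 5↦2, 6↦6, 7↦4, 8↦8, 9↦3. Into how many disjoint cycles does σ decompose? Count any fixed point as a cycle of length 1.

Cycle decomposition: (0 1) (2 9 3 7 4 5) (6) (8).
4 cycles.

4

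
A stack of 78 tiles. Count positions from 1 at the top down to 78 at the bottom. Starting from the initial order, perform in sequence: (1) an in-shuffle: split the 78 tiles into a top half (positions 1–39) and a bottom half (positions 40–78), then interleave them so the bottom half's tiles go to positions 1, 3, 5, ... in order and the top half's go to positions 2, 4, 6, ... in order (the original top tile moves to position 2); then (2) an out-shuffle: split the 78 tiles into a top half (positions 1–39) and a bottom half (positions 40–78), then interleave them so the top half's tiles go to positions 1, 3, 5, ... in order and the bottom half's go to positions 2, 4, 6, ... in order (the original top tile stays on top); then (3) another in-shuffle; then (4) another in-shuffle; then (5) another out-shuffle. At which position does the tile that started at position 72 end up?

22

Track the tile from position 72 forward through each operation:
  after op 1 (in-shuffle): 72 → 65
  after op 2 (out-shuffle): 65 → 52
  after op 3 (in-shuffle): 52 → 25
  after op 4 (in-shuffle): 25 → 50
  after op 5 (out-shuffle): 50 → 22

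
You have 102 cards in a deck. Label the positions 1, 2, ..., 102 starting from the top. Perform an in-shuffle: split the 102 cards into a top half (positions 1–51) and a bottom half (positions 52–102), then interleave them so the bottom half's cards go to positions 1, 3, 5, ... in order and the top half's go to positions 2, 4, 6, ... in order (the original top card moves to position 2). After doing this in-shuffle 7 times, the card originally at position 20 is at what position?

Track the card's position through each in-shuffle:
20 → 40 → 80 → 57 → 11 → 22 → 44 → 88

88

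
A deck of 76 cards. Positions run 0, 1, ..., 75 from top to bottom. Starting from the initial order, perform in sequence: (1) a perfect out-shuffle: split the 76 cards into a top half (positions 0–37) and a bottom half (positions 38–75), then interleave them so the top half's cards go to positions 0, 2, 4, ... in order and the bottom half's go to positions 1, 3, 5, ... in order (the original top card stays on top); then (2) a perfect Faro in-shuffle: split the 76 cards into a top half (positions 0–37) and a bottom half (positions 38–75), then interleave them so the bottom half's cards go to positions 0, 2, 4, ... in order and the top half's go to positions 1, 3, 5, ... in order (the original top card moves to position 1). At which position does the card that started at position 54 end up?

Track the card from position 54 forward through each operation:
  after op 1 (out-shuffle): 54 → 33
  after op 2 (in-shuffle): 33 → 67

67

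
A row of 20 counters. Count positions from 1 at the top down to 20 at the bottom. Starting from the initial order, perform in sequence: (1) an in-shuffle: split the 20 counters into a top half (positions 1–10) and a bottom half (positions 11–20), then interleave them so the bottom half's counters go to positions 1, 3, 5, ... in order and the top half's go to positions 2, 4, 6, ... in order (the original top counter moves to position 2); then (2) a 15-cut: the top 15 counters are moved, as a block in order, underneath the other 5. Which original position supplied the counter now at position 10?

13

Undo the operations in reverse order, starting from position 10:
  undo op 2 (cut 15): 10 ← 5
  undo op 1 (in-shuffle, from bottom half): 5 ← 13
So the counter at position 10 came from original position 13.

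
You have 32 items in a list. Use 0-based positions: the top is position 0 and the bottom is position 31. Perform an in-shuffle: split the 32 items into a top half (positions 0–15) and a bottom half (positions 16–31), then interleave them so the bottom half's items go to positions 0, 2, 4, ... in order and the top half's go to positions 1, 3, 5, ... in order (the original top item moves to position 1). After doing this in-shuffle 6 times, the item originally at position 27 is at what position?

Track the item's position through each in-shuffle:
27 → 22 → 12 → 25 → 18 → 4 → 9

9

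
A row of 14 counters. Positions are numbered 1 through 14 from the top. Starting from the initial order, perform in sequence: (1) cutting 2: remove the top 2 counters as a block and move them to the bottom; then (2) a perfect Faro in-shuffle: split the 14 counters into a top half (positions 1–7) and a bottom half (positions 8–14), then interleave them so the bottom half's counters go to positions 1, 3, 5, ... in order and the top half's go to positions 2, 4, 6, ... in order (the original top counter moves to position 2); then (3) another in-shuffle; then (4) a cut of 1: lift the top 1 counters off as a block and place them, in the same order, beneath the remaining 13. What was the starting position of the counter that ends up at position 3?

3

Undo the operations in reverse order, starting from position 3:
  undo op 4 (cut 1): 3 ← 4
  undo op 3 (in-shuffle, from top half): 4 ← 2
  undo op 2 (in-shuffle, from top half): 2 ← 1
  undo op 1 (cut 2): 1 ← 3
So the counter at position 3 came from original position 3.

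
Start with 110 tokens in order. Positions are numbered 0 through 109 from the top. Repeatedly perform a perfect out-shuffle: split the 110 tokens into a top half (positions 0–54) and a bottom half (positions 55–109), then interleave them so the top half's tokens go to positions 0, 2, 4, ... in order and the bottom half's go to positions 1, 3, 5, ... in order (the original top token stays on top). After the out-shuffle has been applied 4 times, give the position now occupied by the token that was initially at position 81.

Track the token's position through each out-shuffle:
81 → 53 → 106 → 103 → 97

97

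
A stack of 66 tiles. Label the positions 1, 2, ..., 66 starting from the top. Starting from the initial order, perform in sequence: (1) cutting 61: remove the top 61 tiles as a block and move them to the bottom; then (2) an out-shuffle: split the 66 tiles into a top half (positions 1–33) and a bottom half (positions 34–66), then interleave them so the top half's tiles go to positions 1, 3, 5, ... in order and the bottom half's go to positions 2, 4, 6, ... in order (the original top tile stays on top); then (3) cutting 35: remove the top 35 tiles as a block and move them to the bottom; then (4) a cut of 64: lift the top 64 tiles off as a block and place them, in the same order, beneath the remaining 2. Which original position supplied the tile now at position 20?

22

Undo the operations in reverse order, starting from position 20:
  undo op 4 (cut 64): 20 ← 18
  undo op 3 (cut 35): 18 ← 53
  undo op 2 (out-shuffle, from top half): 53 ← 27
  undo op 1 (cut 61): 27 ← 22
So the tile at position 20 came from original position 22.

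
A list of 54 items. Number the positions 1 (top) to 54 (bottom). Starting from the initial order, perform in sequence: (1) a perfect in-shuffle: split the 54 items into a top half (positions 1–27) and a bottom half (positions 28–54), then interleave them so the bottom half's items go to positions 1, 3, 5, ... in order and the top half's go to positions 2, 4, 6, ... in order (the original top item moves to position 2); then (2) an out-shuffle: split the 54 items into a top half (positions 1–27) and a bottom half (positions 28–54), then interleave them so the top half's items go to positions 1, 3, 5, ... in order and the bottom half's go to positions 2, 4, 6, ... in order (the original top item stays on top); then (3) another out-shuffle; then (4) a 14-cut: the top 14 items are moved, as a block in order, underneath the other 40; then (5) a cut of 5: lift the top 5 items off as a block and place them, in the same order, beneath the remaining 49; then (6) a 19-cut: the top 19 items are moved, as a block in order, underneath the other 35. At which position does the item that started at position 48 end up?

18

Track the item from position 48 forward through each operation:
  after op 1 (in-shuffle): 48 → 41
  after op 2 (out-shuffle): 41 → 28
  after op 3 (out-shuffle): 28 → 2
  after op 4 (cut 14): 2 → 42
  after op 5 (cut 5): 42 → 37
  after op 6 (cut 19): 37 → 18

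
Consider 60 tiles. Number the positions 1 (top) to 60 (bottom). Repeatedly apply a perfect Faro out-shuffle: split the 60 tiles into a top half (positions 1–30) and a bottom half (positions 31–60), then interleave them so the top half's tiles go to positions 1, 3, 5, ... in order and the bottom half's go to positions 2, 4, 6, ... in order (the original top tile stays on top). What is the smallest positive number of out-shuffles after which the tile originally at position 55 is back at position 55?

Follow position 55 under repeated out-shuffles:
55 → 50 → 40 → 20 → 39 → 18 → 35 → 10 → ... → 55 (length 58)
It first returns after 58 out-shuffles.

58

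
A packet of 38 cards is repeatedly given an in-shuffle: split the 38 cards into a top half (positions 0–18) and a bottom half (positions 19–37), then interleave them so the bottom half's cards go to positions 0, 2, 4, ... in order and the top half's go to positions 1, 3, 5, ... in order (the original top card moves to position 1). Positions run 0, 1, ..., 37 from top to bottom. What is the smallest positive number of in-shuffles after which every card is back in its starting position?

12

The in-shuffle permutes the 38 positions with cycle lengths [2, 12, 12, 12].
Every card is home exactly when every cycle has completed a whole number of laps, i.e. after lcm(2, 12) = 12 in-shuffles.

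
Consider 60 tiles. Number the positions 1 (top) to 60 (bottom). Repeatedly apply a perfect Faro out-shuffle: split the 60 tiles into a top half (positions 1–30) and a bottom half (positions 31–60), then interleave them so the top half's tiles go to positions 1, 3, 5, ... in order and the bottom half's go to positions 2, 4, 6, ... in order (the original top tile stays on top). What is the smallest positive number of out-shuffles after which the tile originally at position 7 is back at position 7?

58

Follow position 7 under repeated out-shuffles:
7 → 13 → 25 → 49 → 38 → 16 → 31 → 2 → ... → 7 (length 58)
It first returns after 58 out-shuffles.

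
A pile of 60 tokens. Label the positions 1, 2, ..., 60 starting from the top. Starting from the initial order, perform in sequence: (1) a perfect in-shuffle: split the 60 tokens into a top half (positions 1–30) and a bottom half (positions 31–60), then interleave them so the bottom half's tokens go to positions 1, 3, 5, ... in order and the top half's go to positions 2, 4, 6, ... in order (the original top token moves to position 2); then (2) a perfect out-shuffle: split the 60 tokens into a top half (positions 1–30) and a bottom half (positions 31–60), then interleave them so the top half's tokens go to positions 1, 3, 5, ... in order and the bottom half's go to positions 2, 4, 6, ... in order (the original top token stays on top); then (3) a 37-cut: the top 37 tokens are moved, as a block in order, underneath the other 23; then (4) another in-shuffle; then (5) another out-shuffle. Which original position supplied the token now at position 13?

Undo the operations in reverse order, starting from position 13:
  undo op 5 (out-shuffle, from top half): 13 ← 7
  undo op 4 (in-shuffle, from bottom half): 7 ← 34
  undo op 3 (cut 37): 34 ← 11
  undo op 2 (out-shuffle, from top half): 11 ← 6
  undo op 1 (in-shuffle, from top half): 6 ← 3
So the token at position 13 came from original position 3.

3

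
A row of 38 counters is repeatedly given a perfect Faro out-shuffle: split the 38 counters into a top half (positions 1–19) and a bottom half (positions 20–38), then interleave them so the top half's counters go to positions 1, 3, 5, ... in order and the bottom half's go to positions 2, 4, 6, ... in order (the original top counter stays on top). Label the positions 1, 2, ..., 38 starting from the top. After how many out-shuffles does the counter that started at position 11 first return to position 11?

36

Follow position 11 under repeated out-shuffles:
11 → 21 → 4 → 7 → 13 → 25 → 12 → 23 → ... → 11 (length 36)
It first returns after 36 out-shuffles.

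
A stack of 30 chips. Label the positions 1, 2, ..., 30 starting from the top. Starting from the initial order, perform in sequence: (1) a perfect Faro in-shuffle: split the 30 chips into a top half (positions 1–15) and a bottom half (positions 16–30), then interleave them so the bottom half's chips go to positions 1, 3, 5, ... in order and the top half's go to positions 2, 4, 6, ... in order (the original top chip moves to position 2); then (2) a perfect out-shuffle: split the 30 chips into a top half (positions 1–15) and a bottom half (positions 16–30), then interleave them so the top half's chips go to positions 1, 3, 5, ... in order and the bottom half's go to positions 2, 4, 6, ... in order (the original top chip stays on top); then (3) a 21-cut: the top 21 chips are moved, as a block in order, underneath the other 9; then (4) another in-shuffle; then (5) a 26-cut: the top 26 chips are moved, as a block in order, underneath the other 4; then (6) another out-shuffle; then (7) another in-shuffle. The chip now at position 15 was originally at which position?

Undo the operations in reverse order, starting from position 15:
  undo op 7 (in-shuffle, from bottom half): 15 ← 23
  undo op 6 (out-shuffle, from top half): 23 ← 12
  undo op 5 (cut 26): 12 ← 8
  undo op 4 (in-shuffle, from top half): 8 ← 4
  undo op 3 (cut 21): 4 ← 25
  undo op 2 (out-shuffle, from top half): 25 ← 13
  undo op 1 (in-shuffle, from bottom half): 13 ← 22
So the chip at position 15 came from original position 22.

22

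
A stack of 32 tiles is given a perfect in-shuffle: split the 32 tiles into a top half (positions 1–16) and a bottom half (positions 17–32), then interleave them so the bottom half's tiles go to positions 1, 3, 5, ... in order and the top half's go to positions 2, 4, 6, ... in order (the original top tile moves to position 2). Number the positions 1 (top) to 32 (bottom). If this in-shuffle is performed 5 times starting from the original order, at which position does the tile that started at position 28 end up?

Track the tile's position through each in-shuffle:
28 → 23 → 13 → 26 → 19 → 5

5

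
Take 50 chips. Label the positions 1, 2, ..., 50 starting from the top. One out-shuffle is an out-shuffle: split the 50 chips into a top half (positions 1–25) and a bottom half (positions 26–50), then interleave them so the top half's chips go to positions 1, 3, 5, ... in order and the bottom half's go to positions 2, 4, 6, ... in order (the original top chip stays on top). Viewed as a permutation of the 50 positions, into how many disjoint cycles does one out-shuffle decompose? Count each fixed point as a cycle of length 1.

Trace each unvisited position around until it returns:
(1) (2 3 5 9 17 33 ... len 21) (4 7 13 25 49 48 ... len 21) (8 15 29) (22 43 36) (50)
6 cycles in total.

6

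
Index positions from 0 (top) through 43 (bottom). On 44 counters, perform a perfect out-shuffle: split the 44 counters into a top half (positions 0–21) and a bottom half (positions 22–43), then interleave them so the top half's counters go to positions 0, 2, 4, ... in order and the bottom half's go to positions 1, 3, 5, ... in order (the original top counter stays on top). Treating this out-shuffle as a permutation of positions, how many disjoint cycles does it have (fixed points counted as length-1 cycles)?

5

Trace each unvisited position around until it returns:
(0) (1 2 4 8 16 32 ... len 14) (3 6 12 24 5 10 ... len 14) (7 14 28 13 26 9 ... len 14) (43)
5 cycles in total.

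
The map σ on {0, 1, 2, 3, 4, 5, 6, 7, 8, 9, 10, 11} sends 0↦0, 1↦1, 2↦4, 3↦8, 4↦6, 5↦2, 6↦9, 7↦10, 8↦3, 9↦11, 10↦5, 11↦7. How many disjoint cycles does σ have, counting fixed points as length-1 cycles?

4

Cycle decomposition: (0) (1) (2 4 6 9 11 7 10 5) (3 8).
4 cycles.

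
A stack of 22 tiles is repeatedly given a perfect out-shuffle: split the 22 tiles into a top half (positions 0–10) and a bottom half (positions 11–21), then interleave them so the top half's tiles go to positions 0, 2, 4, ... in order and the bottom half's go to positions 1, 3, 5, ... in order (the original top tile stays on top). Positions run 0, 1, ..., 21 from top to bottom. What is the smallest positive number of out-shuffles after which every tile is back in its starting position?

6

The out-shuffle permutes the 22 positions with cycle lengths [1, 1, 2, 3, 3, 6, 6].
Every tile is home exactly when every cycle has completed a whole number of laps, i.e. after lcm(1, 2, 3, 6) = 6 out-shuffles.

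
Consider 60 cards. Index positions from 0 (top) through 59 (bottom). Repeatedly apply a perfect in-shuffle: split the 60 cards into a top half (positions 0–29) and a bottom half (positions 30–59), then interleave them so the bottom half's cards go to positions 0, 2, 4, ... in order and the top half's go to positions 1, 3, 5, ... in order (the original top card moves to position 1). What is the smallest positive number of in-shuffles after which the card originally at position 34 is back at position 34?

Follow position 34 under repeated in-shuffles:
34 → 8 → 17 → 35 → 10 → 21 → 43 → 26 → ... → 34 (length 60)
It first returns after 60 in-shuffles.

60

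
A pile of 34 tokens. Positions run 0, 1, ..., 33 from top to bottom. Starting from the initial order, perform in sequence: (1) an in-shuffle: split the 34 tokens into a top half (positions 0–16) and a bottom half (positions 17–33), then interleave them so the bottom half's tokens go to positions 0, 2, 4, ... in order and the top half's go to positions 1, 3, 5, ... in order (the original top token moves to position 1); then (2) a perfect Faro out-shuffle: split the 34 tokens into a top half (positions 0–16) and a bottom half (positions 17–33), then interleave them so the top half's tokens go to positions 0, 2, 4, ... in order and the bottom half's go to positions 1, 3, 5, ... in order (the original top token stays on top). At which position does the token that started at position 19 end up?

8

Track the token from position 19 forward through each operation:
  after op 1 (in-shuffle): 19 → 4
  after op 2 (out-shuffle): 4 → 8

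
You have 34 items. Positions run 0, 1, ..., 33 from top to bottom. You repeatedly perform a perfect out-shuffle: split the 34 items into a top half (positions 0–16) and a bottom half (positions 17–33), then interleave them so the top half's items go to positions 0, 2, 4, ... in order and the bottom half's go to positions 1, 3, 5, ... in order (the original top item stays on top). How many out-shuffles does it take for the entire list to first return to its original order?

10

The out-shuffle permutes the 34 positions with cycle lengths [1, 1, 2, 10, 10, 10].
Every item is home exactly when every cycle has completed a whole number of laps, i.e. after lcm(1, 2, 10) = 10 out-shuffles.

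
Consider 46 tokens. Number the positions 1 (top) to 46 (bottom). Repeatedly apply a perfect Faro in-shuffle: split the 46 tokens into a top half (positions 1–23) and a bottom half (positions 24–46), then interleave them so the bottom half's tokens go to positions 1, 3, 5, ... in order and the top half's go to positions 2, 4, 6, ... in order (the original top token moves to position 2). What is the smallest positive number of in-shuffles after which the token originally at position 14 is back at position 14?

Follow position 14 under repeated in-shuffles:
14 → 28 → 9 → 18 → 36 → 25 → 3 → 6 → ... → 14 (length 23)
It first returns after 23 in-shuffles.

23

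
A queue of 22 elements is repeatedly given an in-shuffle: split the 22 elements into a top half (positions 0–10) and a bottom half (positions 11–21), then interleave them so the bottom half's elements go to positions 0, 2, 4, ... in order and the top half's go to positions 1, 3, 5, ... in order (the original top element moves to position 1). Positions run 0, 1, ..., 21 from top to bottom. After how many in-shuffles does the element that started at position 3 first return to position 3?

11

Follow position 3 under repeated in-shuffles:
3 → 7 → 15 → 8 → 17 → 12 → 2 → 5 → 11 → 0 → 1 → 3
It first returns after 11 in-shuffles.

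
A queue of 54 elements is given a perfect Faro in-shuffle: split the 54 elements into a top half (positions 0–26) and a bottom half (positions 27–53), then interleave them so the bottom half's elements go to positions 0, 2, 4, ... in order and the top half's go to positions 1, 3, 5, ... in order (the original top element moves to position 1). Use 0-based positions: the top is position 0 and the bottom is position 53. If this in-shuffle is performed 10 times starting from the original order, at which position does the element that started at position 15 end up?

Track the element's position through each in-shuffle:
15 → 31 → 8 → 17 → 35 → 16 → 33 → 12 → 25 → 51 → 48

48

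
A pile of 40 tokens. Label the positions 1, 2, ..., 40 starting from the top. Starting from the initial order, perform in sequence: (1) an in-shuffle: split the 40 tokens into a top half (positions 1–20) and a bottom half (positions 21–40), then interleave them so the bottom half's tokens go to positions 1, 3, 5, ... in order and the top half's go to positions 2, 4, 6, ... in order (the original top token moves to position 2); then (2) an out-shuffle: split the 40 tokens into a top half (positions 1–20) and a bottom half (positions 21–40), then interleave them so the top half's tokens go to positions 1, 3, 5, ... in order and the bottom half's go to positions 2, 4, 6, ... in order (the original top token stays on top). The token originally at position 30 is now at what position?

Track the token from position 30 forward through each operation:
  after op 1 (in-shuffle): 30 → 19
  after op 2 (out-shuffle): 19 → 37

37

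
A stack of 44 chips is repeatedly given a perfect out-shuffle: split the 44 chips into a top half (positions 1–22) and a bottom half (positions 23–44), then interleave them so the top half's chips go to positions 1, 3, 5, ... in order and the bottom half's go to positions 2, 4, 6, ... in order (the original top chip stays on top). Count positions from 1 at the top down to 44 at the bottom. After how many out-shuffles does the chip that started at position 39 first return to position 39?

14

Follow position 39 under repeated out-shuffles:
39 → 34 → 24 → 4 → 7 → 13 → 25 → 6 → 11 → 21 → 41 → 38 → 32 → 20 → 39
It first returns after 14 out-shuffles.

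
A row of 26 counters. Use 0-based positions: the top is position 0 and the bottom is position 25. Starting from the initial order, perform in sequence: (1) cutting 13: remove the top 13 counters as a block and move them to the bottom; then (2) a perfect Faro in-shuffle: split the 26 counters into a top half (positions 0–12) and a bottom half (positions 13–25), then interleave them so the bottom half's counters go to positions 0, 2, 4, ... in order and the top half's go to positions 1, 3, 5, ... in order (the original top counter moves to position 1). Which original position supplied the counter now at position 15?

20

Undo the operations in reverse order, starting from position 15:
  undo op 2 (in-shuffle, from top half): 15 ← 7
  undo op 1 (cut 13): 7 ← 20
So the counter at position 15 came from original position 20.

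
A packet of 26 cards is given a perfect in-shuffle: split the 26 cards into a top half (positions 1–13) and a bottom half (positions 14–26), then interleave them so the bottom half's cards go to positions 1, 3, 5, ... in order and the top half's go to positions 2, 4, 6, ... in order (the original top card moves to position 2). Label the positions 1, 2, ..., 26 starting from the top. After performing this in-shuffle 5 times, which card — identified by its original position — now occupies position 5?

Work backwards from position 5, undoing one in-shuffle at a time:
5 ← 16 ← 8 ← 4 ← 2 ← 1
So the card now at position 5 started at position 1.

1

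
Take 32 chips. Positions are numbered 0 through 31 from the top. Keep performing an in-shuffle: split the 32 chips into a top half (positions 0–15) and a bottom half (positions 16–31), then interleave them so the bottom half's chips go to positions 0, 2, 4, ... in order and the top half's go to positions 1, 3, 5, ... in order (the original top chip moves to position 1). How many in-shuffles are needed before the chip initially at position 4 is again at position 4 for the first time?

Follow position 4 under repeated in-shuffles:
4 → 9 → 19 → 6 → 13 → 27 → 22 → 12 → 25 → 18 → 4
It first returns after 10 in-shuffles.

10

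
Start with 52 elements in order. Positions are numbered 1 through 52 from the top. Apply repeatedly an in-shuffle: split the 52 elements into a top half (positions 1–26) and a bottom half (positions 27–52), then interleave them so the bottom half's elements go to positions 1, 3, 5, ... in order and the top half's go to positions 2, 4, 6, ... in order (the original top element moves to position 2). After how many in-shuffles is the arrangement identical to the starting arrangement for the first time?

The in-shuffle permutes the 52 positions with cycle lengths [52].
Every element is home exactly when every cycle has completed a whole number of laps, i.e. after lcm(52) = 52 in-shuffles.

52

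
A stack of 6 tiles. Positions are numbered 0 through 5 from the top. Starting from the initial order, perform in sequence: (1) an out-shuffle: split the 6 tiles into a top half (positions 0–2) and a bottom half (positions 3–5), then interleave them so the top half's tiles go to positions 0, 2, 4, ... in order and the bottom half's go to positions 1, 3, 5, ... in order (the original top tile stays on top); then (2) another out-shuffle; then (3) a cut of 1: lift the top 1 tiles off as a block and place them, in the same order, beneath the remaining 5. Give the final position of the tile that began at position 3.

Track the tile from position 3 forward through each operation:
  after op 1 (out-shuffle): 3 → 1
  after op 2 (out-shuffle): 1 → 2
  after op 3 (cut 1): 2 → 1

1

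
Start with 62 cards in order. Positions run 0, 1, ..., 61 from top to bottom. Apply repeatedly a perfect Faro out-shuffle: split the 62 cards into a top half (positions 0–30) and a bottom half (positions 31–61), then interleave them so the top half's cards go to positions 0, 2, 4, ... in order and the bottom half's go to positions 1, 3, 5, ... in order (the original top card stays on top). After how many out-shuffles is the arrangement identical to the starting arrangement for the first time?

60

The out-shuffle permutes the 62 positions with cycle lengths [1, 1, 60].
Every card is home exactly when every cycle has completed a whole number of laps, i.e. after lcm(1, 60) = 60 out-shuffles.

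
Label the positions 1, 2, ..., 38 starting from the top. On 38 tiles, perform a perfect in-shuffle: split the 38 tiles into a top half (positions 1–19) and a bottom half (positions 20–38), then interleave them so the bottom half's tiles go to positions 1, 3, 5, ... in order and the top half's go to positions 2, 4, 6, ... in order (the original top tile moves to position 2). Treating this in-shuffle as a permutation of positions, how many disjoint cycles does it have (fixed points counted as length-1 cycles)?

4

Trace each unvisited position around until it returns:
(1 2 4 8 16 32 ... len 12) (3 6 12 24 9 18 ... len 12) (7 14 28 17 34 29 ... len 12) (13 26)
4 cycles in total.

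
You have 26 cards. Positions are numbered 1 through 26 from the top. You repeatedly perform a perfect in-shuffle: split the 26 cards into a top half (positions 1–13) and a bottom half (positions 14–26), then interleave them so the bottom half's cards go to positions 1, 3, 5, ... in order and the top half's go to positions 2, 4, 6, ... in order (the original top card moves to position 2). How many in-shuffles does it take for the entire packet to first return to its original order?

The in-shuffle permutes the 26 positions with cycle lengths [2, 6, 18].
Every card is home exactly when every cycle has completed a whole number of laps, i.e. after lcm(2, 6, 18) = 18 in-shuffles.

18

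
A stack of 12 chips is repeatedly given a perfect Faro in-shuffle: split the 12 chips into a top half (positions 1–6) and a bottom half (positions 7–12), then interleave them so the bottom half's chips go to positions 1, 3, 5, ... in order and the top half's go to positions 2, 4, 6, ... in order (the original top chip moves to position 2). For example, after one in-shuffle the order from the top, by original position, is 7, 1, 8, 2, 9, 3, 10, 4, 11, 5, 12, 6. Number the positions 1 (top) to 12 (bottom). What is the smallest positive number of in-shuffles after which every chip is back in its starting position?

The in-shuffle permutes the 12 positions with cycle lengths [12].
Every chip is home exactly when every cycle has completed a whole number of laps, i.e. after lcm(12) = 12 in-shuffles.

12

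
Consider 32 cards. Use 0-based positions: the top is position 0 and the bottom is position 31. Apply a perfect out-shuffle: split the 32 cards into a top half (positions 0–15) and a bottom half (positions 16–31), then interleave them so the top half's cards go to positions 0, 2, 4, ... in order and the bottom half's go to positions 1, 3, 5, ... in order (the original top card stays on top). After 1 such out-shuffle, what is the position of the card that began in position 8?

Track the card's position through each out-shuffle:
8 → 16

16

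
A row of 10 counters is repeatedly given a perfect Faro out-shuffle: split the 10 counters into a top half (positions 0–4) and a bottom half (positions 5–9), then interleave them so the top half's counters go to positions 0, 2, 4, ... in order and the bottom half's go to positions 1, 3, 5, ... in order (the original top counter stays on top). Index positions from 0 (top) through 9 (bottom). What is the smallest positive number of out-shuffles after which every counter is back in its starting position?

The out-shuffle permutes the 10 positions with cycle lengths [1, 1, 2, 6].
Every counter is home exactly when every cycle has completed a whole number of laps, i.e. after lcm(1, 2, 6) = 6 out-shuffles.

6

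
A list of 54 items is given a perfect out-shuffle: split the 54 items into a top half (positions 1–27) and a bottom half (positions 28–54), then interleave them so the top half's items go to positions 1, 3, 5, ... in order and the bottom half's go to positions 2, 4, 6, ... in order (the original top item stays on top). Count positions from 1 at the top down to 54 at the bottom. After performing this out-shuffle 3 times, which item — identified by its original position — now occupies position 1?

1

Work backwards from position 1, undoing one out-shuffle at a time:
1 ← 1 ← 1 ← 1
So the item now at position 1 started at position 1.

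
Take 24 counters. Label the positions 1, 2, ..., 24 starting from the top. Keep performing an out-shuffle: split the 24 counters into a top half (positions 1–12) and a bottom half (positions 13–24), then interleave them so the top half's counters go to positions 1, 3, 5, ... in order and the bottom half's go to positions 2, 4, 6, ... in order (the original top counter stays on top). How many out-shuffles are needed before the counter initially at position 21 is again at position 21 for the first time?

11

Follow position 21 under repeated out-shuffles:
21 → 18 → 12 → 23 → 22 → 20 → 16 → 8 → 15 → 6 → 11 → 21
It first returns after 11 out-shuffles.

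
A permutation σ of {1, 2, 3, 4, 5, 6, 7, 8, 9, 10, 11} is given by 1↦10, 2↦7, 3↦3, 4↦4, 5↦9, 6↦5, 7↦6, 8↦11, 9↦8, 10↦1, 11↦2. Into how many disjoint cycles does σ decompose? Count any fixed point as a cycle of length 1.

Cycle decomposition: (1 10) (2 7 6 5 9 8 11) (3) (4).
4 cycles.

4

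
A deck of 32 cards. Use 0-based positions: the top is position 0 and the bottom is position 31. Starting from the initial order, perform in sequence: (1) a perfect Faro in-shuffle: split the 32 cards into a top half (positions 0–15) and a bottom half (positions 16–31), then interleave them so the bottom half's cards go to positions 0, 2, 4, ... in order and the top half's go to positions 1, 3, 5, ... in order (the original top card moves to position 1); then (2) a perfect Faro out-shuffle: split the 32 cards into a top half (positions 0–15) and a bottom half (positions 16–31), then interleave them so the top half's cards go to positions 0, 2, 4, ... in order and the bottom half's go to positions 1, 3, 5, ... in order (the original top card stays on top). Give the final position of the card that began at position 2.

10

Track the card from position 2 forward through each operation:
  after op 1 (in-shuffle): 2 → 5
  after op 2 (out-shuffle): 5 → 10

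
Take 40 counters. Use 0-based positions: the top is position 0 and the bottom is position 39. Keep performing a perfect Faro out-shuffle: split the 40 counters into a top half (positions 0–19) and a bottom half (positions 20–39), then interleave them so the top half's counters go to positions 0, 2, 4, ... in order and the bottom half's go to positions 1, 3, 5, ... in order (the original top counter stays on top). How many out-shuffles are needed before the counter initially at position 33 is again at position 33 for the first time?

Follow position 33 under repeated out-shuffles:
33 → 27 → 15 → 30 → 21 → 3 → 6 → 12 → 24 → 9 → 18 → 36 → 33
It first returns after 12 out-shuffles.

12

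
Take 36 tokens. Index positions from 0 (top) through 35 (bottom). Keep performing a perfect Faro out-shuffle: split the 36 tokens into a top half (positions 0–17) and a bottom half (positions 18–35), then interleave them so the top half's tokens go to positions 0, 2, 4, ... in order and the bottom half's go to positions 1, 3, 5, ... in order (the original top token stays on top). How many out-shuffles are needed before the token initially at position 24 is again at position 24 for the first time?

12

Follow position 24 under repeated out-shuffles:
24 → 13 → 26 → 17 → 34 → 33 → 31 → 27 → 19 → 3 → 6 → 12 → 24
It first returns after 12 out-shuffles.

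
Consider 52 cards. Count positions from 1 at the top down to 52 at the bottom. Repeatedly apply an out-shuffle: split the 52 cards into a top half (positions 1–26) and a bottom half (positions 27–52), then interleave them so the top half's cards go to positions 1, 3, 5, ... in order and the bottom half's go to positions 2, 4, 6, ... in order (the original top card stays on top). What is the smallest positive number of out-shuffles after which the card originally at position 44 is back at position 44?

8

Follow position 44 under repeated out-shuffles:
44 → 36 → 20 → 39 → 26 → 51 → 50 → 48 → 44
It first returns after 8 out-shuffles.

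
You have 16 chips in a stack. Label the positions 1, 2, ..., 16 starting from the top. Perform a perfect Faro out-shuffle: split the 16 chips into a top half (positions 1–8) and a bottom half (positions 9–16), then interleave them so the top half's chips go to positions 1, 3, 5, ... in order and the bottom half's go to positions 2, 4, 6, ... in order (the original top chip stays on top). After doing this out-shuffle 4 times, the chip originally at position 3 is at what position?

3

Track the chip's position through each out-shuffle:
3 → 5 → 9 → 2 → 3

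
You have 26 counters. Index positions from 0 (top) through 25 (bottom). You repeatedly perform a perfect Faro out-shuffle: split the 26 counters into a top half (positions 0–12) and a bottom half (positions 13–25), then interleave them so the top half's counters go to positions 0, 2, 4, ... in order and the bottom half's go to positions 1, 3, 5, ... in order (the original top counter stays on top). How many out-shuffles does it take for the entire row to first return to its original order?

The out-shuffle permutes the 26 positions with cycle lengths [1, 1, 4, 20].
Every counter is home exactly when every cycle has completed a whole number of laps, i.e. after lcm(1, 4, 20) = 20 out-shuffles.

20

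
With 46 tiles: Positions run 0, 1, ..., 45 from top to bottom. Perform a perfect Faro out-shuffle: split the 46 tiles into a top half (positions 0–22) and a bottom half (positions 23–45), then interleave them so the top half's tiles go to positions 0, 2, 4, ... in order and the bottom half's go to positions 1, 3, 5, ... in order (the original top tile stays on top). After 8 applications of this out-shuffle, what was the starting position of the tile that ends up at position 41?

Work backwards from position 41, undoing one out-shuffle at a time:
41 ← 43 ← 44 ← 22 ← 11 ← 28 ← 14 ← 7 ← 26
So the tile now at position 41 started at position 26.

26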